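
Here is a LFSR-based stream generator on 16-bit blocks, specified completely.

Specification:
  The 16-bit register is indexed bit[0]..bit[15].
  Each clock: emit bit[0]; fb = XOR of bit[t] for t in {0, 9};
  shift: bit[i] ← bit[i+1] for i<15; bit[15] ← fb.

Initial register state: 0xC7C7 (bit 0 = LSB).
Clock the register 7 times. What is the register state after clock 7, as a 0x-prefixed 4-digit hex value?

0x498F

reg_0 = 0xC7C7
clock 1: out=1, reg = 0x63E3
clock 2: out=1, reg = 0x31F1
clock 3: out=1, reg = 0x98F8
clock 4: out=0, reg = 0x4C7C
clock 5: out=0, reg = 0x263E
clock 6: out=0, reg = 0x931F
clock 7: out=1, reg = 0x498F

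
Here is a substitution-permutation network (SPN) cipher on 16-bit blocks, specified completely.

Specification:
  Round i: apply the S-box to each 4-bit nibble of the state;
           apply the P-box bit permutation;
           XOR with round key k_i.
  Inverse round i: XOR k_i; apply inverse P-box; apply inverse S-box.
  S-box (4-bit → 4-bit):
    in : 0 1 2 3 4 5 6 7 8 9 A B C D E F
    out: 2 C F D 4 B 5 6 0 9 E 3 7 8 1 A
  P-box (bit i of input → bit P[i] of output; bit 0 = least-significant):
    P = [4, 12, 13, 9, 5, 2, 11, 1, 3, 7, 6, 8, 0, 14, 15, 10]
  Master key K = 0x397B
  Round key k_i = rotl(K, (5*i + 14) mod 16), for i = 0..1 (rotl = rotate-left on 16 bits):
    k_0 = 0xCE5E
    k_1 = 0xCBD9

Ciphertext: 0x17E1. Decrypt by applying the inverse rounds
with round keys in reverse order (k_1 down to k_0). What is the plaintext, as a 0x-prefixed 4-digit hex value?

s_0 = ciphertext = 0x17E1
s_1 = InvRound(s_0, k_1) = 0xAE6B
s_2 = InvRound(s_1, k_0) = 0xB8B6

0xB8B6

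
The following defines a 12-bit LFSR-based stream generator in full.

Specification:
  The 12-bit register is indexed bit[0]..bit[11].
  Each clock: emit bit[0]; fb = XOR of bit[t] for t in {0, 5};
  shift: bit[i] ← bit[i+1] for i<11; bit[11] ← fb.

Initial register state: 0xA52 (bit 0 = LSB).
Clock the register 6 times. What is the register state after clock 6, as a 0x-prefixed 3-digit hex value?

0x029

reg_0 = 0xA52
clock 1: out=0, reg = 0x529
clock 2: out=1, reg = 0x294
clock 3: out=0, reg = 0x14A
clock 4: out=0, reg = 0x0A5
clock 5: out=1, reg = 0x052
clock 6: out=0, reg = 0x029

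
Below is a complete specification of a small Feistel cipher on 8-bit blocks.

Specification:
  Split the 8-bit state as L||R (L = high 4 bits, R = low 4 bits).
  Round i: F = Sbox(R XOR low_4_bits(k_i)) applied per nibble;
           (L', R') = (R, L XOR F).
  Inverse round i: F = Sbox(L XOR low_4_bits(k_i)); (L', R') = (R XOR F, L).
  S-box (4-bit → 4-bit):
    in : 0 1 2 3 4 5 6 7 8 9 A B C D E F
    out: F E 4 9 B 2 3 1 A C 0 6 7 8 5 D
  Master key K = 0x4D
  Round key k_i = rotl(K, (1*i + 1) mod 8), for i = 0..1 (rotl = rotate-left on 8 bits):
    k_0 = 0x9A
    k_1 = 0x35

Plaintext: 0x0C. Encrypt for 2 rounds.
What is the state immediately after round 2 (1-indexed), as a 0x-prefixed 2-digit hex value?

0x3F

s_0 = plaintext = 0x0C
s_1 = Round(s_0, k_0) = 0xC3
s_2 = Round(s_1, k_1) = 0x3F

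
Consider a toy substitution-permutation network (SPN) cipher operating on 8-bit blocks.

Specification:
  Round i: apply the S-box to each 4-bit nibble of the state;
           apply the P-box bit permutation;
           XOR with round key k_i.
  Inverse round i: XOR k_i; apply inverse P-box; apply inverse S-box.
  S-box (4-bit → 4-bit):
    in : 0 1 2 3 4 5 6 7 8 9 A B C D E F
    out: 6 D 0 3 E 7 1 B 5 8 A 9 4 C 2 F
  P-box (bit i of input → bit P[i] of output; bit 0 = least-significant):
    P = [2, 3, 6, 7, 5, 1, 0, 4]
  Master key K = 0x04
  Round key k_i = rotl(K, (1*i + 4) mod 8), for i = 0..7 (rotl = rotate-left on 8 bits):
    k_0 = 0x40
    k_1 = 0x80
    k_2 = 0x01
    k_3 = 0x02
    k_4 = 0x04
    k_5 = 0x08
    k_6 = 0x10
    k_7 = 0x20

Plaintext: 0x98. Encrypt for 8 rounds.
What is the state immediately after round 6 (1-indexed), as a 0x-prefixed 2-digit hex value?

s_0 = plaintext = 0x98
s_1 = Round(s_0, k_0) = 0x14
s_2 = Round(s_1, k_1) = 0x79
s_3 = Round(s_2, k_2) = 0xB3
s_4 = Round(s_3, k_3) = 0x3E
s_5 = Round(s_4, k_4) = 0x2E
s_6 = Round(s_5, k_5) = 0x00
s_7 = Round(s_6, k_6) = 0x5B
s_8 = Round(s_7, k_7) = 0x87

0x00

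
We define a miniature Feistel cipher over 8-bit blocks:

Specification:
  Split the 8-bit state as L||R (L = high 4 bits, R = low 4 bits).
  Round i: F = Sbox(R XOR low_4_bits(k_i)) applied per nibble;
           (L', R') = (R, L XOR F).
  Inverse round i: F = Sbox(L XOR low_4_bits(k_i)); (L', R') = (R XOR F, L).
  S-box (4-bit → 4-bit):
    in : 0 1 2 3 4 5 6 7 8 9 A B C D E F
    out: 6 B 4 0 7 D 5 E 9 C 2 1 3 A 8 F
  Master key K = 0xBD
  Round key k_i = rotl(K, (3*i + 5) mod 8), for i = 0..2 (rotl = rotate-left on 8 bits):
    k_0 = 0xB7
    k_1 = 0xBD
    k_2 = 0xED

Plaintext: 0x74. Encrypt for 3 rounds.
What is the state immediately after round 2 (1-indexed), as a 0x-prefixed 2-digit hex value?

s_0 = plaintext = 0x74
s_1 = Round(s_0, k_0) = 0x47
s_2 = Round(s_1, k_1) = 0x76
s_3 = Round(s_2, k_2) = 0x66

0x76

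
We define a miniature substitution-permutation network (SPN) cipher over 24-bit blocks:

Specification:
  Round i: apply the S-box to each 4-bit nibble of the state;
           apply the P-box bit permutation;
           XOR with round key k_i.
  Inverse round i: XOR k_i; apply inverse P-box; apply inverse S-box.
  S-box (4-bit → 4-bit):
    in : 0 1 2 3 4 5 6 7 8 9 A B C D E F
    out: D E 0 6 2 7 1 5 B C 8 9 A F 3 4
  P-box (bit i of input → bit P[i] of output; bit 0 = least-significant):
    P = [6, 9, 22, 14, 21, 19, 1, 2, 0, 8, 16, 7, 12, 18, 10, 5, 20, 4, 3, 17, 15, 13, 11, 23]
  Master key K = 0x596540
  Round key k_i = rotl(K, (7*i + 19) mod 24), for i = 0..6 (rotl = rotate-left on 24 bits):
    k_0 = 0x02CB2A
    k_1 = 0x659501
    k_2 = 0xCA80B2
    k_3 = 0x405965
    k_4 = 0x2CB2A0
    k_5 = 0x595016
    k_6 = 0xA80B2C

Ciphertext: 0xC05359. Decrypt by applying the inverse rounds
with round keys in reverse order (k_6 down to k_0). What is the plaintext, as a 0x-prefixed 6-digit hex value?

0x6C8B10

s_0 = ciphertext = 0xC05359
s_1 = InvRound(s_0, k_6) = 0xF4B680
s_2 = InvRound(s_1, k_5) = 0x8439DC
s_3 = InvRound(s_2, k_4) = 0x03A48E
s_4 = InvRound(s_3, k_3) = 0x590DF0
s_5 = InvRound(s_4, k_2) = 0x0BF3F6
s_6 = InvRound(s_5, k_1) = 0x4C1BDD
s_7 = InvRound(s_6, k_0) = 0x6C8B10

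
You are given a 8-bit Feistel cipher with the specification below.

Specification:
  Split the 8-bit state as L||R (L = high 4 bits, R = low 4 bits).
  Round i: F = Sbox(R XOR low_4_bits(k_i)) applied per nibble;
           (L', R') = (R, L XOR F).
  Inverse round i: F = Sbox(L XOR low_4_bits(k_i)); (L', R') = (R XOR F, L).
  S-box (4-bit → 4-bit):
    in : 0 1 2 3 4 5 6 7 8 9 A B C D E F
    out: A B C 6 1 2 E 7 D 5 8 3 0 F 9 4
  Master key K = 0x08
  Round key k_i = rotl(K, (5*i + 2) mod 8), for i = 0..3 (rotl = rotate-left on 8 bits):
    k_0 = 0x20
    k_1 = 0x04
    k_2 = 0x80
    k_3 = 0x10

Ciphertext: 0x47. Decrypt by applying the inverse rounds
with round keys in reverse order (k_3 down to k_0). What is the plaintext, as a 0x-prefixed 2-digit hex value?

s_0 = ciphertext = 0x47
s_1 = InvRound(s_0, k_3) = 0x64
s_2 = InvRound(s_1, k_2) = 0xA6
s_3 = InvRound(s_2, k_1) = 0xFA
s_4 = InvRound(s_3, k_0) = 0xEF

0xEF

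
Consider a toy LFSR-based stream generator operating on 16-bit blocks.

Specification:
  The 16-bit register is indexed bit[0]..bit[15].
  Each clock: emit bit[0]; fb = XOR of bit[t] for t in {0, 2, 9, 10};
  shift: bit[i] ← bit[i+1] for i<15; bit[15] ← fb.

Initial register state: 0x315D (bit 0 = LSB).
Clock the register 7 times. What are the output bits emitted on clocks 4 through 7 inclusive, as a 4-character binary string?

1101

reg_0 = 0x315D
clock 1: out=1, reg = 0x18AE
clock 2: out=0, reg = 0x8C57
clock 3: out=1, reg = 0xC62B
clock 4: out=1, reg = 0xE315
clock 5: out=1, reg = 0xF18A
clock 6: out=0, reg = 0x78C5
clock 7: out=1, reg = 0x3C62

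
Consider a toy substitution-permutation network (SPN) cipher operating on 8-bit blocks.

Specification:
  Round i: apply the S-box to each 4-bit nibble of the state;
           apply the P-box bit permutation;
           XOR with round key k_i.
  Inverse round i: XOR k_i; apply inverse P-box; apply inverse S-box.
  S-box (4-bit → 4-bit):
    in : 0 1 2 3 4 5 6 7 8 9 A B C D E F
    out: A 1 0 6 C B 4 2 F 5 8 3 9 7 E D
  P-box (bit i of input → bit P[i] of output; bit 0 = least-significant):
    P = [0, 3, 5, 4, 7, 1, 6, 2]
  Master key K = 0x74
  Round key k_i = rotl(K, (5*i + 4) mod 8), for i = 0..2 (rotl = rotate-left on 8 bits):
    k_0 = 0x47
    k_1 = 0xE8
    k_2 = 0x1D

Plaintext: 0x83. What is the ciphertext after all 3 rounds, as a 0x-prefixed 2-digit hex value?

0xB0

s_0 = plaintext = 0x83
s_1 = Round(s_0, k_0) = 0xA9
s_2 = Round(s_1, k_1) = 0xCD
s_3 = Round(s_2, k_2) = 0xB0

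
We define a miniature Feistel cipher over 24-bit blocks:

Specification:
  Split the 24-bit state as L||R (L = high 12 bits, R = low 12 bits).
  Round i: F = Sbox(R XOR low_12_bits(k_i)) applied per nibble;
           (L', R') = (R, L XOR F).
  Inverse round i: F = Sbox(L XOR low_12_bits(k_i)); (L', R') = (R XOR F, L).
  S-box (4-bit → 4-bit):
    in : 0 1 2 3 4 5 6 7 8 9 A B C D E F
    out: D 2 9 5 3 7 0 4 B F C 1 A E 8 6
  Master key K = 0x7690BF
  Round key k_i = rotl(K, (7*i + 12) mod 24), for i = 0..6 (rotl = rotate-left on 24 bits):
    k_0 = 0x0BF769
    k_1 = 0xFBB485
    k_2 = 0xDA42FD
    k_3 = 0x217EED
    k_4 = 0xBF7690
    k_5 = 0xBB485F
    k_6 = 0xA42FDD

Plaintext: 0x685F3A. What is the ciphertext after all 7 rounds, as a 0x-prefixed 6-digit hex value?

0x106031

s_0 = plaintext = 0x685F3A
s_1 = Round(s_0, k_0) = 0xF3ADF0
s_2 = Round(s_1, k_1) = 0xDF007D
s_3 = Round(s_2, k_2) = 0x07D44D
s_4 = Round(s_3, k_3) = 0x44DCB0
s_5 = Round(s_4, k_4) = 0xCB08D0
s_6 = Round(s_5, k_5) = 0x8D0106
s_7 = Round(s_6, k_6) = 0x106031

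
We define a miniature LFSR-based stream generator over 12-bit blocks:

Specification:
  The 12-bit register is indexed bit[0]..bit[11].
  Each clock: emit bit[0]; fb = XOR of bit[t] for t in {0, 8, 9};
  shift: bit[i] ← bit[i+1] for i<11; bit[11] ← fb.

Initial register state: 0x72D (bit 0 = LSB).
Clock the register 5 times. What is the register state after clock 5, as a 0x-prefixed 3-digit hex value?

0x8B9

reg_0 = 0x72D
clock 1: out=1, reg = 0xB96
clock 2: out=0, reg = 0x5CB
clock 3: out=1, reg = 0x2E5
clock 4: out=1, reg = 0x172
clock 5: out=0, reg = 0x8B9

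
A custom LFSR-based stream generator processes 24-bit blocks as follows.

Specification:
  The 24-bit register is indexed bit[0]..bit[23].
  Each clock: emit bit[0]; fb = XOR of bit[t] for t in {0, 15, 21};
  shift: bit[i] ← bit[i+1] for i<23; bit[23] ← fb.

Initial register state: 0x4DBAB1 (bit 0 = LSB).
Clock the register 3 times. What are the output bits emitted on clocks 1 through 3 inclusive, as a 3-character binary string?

reg_0 = 0x4DBAB1
clock 1: out=1, reg = 0x26DD58
clock 2: out=0, reg = 0x136EAC
clock 3: out=0, reg = 0x09B756

100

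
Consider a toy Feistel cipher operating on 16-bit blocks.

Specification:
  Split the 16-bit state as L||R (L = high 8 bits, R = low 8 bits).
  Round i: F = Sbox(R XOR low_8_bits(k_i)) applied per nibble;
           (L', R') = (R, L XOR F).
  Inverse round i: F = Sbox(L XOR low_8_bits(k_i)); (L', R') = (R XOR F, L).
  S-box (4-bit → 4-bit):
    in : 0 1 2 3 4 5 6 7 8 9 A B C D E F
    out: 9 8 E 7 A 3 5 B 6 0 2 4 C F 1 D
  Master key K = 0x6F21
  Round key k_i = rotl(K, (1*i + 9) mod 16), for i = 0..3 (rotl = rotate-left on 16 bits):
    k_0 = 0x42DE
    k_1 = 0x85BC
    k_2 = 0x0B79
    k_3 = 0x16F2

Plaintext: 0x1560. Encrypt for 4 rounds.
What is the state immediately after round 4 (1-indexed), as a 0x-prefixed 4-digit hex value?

0xC902

s_0 = plaintext = 0x1560
s_1 = Round(s_0, k_0) = 0x6054
s_2 = Round(s_1, k_1) = 0x5476
s_3 = Round(s_2, k_2) = 0x76C9
s_4 = Round(s_3, k_3) = 0xC902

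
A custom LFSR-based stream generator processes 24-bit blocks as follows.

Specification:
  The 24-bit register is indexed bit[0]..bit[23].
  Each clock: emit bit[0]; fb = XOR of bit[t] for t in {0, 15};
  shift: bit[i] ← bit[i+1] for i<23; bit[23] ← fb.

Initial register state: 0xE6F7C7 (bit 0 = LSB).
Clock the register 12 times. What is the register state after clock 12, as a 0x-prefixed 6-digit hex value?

0x20AE6F

reg_0 = 0xE6F7C7
clock 1: out=1, reg = 0x737BE3
clock 2: out=1, reg = 0xB9BDF1
clock 3: out=1, reg = 0x5CDEF8
clock 4: out=0, reg = 0xAE6F7C
clock 5: out=0, reg = 0x5737BE
clock 6: out=0, reg = 0x2B9BDF
clock 7: out=1, reg = 0x15CDEF
clock 8: out=1, reg = 0x0AE6F7
clock 9: out=1, reg = 0x05737B
clock 10: out=1, reg = 0x82B9BD
clock 11: out=1, reg = 0x415CDE
clock 12: out=0, reg = 0x20AE6F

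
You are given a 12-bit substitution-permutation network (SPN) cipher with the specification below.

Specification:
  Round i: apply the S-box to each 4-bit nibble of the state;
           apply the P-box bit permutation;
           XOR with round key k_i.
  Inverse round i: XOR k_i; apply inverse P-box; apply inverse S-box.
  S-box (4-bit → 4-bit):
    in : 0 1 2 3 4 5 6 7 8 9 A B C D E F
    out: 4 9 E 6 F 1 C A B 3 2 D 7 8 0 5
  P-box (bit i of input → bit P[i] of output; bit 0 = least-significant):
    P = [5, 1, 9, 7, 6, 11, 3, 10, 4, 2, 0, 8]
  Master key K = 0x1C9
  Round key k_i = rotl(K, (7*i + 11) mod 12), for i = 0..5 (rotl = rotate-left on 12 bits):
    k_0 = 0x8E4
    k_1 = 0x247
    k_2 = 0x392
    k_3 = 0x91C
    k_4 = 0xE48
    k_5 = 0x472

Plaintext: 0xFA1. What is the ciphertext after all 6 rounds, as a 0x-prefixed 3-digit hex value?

0xA74

s_0 = plaintext = 0xFA1
s_1 = Round(s_0, k_0) = 0x055
s_2 = Round(s_1, k_1) = 0x226
s_3 = Round(s_2, k_2) = 0xC1F
s_4 = Round(s_3, k_3) = 0xF69
s_5 = Round(s_4, k_4) = 0xA73
s_6 = Round(s_5, k_5) = 0xA74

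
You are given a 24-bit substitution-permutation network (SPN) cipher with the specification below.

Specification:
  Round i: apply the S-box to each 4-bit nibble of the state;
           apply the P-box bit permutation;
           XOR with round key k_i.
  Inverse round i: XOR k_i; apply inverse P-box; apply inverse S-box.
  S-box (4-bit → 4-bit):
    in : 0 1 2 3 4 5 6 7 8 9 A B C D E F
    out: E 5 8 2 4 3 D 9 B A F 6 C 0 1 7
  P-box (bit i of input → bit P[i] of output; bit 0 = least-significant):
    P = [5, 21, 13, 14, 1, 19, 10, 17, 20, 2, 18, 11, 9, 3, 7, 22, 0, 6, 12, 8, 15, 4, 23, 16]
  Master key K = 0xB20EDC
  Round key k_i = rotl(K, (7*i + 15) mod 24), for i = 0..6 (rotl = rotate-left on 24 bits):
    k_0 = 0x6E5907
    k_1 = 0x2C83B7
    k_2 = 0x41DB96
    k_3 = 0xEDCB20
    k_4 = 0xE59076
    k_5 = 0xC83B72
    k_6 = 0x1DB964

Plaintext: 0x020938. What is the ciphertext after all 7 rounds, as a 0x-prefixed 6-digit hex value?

0x48DF59

s_0 = plaintext = 0x020938
s_1 = Round(s_0, k_0) = 0x8710BB
s_2 = Round(s_1, k_1) = 0x012C22
s_3 = Round(s_2, k_2) = 0x868387
s_4 = Round(s_3, k_3) = 0xA6181F
s_5 = Round(s_4, k_4) = 0x542FC1
s_6 = Round(s_5, k_5) = 0x9E8F46
s_7 = Round(s_6, k_6) = 0x48DF59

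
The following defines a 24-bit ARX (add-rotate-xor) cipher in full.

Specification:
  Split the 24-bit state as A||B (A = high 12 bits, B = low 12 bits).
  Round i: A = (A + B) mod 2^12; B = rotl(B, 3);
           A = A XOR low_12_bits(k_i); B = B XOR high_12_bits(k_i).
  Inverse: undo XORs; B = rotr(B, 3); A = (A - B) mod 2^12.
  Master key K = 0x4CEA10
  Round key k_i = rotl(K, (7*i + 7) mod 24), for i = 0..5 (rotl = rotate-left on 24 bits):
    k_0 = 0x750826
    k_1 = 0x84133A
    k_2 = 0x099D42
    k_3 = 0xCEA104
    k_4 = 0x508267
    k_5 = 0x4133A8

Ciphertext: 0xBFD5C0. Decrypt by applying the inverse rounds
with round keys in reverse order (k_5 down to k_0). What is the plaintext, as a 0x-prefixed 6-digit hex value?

s_0 = ciphertext = 0xBFD5C0
s_1 = InvRound(s_0, k_5) = 0x21B63A
s_2 = InvRound(s_1, k_4) = 0xC16466
s_3 = InvRound(s_2, k_3) = 0x401911
s_4 = InvRound(s_3, k_2) = 0x812131
s_5 = InvRound(s_4, k_1) = 0x9FA12E
s_6 = InvRound(s_5, k_0) = 0x50DCCF

0x50DCCF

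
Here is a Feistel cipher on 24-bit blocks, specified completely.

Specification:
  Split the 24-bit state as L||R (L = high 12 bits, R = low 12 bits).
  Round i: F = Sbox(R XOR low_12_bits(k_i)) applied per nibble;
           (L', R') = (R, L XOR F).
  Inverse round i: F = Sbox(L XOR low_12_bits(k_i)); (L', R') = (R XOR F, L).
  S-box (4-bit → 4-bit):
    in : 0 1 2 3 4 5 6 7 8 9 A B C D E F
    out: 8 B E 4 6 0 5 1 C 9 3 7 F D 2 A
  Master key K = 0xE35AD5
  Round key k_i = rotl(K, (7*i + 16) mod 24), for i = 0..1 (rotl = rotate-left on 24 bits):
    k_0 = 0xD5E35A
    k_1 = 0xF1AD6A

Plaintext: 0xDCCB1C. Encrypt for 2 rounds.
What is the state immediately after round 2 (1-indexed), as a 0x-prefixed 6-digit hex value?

0x1A94E8

s_0 = plaintext = 0xDCCB1C
s_1 = Round(s_0, k_0) = 0xB1C1A9
s_2 = Round(s_1, k_1) = 0x1A94E8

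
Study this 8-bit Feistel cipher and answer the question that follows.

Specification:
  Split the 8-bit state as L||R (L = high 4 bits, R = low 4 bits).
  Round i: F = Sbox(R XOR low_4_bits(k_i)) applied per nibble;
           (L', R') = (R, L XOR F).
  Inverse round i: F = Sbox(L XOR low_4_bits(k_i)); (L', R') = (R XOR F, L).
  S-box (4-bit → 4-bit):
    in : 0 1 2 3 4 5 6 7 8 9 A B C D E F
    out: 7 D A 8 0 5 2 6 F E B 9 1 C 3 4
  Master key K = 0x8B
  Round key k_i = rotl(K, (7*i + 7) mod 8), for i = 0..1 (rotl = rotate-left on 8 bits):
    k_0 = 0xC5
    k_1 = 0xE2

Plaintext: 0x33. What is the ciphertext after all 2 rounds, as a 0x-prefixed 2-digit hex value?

0x1B

s_0 = plaintext = 0x33
s_1 = Round(s_0, k_0) = 0x31
s_2 = Round(s_1, k_1) = 0x1B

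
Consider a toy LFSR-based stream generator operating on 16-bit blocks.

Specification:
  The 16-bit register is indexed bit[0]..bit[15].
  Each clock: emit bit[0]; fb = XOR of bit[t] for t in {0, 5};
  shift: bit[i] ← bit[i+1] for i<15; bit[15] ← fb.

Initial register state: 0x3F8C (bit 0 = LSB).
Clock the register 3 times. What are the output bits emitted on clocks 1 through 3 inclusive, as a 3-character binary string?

reg_0 = 0x3F8C
clock 1: out=0, reg = 0x1FC6
clock 2: out=0, reg = 0x0FE3
clock 3: out=1, reg = 0x07F1

001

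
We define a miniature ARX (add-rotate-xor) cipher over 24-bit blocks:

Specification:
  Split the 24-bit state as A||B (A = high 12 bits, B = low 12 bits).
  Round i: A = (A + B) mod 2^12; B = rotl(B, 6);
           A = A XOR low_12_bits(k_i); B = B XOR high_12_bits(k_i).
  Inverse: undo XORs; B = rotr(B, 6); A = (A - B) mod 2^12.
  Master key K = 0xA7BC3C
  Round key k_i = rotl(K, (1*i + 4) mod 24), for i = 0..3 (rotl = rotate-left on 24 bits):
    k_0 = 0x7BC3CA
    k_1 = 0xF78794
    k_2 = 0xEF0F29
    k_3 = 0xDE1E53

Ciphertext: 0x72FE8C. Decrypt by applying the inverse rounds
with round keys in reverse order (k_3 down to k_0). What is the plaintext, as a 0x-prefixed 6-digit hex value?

0xA3EF30

s_0 = ciphertext = 0x72FE8C
s_1 = InvRound(s_0, k_3) = 0xE2FB4D
s_2 = InvRound(s_1, k_2) = 0x1B0F56
s_3 = InvRound(s_2, k_1) = 0xAA4B80
s_4 = InvRound(s_3, k_0) = 0xA3EF30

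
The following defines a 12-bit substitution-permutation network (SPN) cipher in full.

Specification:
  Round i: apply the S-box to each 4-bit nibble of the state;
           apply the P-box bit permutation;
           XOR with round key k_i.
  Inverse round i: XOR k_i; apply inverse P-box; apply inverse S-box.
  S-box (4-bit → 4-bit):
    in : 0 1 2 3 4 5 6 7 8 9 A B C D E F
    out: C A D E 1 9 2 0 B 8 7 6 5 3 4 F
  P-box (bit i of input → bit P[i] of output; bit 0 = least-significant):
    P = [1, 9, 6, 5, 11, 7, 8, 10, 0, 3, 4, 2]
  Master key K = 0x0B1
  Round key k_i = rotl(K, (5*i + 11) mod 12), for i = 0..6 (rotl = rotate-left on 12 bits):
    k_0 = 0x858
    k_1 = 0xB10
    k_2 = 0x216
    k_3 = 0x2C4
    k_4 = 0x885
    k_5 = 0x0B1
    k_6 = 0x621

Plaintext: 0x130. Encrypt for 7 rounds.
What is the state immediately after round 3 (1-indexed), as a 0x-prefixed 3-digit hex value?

s_0 = plaintext = 0x130
s_1 = Round(s_0, k_0) = 0xDB4
s_2 = Round(s_1, k_1) = 0xA9B
s_3 = Round(s_2, k_2) = 0x44F
s_4 = Round(s_3, k_3) = 0x8A7
s_5 = Round(s_4, k_4) = 0x108
s_6 = Round(s_5, k_5) = 0x79F
s_7 = Round(s_6, k_6) = 0x043

0x44F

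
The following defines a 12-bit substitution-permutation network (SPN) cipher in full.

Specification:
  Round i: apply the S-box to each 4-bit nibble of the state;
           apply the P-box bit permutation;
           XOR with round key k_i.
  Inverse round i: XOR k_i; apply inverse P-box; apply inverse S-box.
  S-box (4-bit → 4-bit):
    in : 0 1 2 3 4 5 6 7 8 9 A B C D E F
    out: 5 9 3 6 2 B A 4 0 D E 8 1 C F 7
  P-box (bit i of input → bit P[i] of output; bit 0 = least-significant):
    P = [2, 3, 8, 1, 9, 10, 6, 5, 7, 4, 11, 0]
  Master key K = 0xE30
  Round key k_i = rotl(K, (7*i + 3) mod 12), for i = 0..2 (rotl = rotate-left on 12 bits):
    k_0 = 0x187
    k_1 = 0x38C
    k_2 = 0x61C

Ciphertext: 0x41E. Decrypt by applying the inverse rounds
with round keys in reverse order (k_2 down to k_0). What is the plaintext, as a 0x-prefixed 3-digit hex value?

s_0 = ciphertext = 0x41E
s_1 = InvRound(s_0, k_2) = 0x8CB
s_2 = InvRound(s_1, k_1) = 0xD09
s_3 = InvRound(s_2, k_0) = 0x045

0x045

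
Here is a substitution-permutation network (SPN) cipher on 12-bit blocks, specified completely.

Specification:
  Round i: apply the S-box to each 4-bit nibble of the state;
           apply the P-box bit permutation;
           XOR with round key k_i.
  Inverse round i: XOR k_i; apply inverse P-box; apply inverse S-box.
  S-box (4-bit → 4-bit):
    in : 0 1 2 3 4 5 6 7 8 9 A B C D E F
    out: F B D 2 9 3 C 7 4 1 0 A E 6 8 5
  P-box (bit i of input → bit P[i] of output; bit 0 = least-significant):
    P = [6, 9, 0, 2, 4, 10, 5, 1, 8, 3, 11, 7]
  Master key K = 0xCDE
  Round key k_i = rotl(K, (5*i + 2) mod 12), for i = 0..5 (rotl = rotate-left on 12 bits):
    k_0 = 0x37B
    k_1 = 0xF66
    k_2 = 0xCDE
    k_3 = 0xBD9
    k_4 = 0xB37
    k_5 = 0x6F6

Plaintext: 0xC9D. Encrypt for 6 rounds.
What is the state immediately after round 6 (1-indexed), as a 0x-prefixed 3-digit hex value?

s_0 = plaintext = 0xC9D
s_1 = Round(s_0, k_0) = 0x9E2
s_2 = Round(s_1, k_1) = 0xE21
s_3 = Round(s_2, k_2) = 0xE28
s_4 = Round(s_3, k_3) = 0xB6A
s_5 = Round(s_4, k_4) = 0xB9D
s_6 = Round(s_5, k_5) = 0x46F

0x46F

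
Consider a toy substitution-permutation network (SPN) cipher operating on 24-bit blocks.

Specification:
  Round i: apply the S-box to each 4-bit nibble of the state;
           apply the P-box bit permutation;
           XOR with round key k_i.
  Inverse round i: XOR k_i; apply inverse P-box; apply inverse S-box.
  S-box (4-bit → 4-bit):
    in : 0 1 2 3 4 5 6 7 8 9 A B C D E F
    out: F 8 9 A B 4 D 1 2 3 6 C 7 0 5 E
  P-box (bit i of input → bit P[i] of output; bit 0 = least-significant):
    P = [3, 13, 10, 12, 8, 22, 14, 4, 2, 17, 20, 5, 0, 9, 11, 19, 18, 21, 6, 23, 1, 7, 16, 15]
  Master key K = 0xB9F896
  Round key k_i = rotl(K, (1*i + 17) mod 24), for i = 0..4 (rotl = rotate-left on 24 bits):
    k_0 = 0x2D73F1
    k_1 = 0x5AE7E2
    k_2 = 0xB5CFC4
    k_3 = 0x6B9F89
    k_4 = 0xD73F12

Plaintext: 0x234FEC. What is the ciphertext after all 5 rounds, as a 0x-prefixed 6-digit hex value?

s_0 = plaintext = 0x234FEC
s_1 = Round(s_0, k_0) = 0x9794DA
s_2 = Round(s_1, k_1) = 0x5CC145
s_3 = Round(s_2, k_2) = 0xD0C0B5
s_4 = Round(s_3, k_3) = 0xDDD1FC
s_5 = Round(s_4, k_4) = 0x975B2A

0x975B2A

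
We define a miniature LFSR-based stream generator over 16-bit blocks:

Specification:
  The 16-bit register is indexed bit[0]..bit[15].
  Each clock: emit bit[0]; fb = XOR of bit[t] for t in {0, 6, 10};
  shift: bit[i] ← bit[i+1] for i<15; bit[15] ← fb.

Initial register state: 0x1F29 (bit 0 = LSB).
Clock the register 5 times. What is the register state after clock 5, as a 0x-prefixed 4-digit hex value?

reg_0 = 0x1F29
clock 1: out=1, reg = 0x0F94
clock 2: out=0, reg = 0x87CA
clock 3: out=0, reg = 0x43E5
clock 4: out=1, reg = 0x21F2
clock 5: out=0, reg = 0x90F9

0x90F9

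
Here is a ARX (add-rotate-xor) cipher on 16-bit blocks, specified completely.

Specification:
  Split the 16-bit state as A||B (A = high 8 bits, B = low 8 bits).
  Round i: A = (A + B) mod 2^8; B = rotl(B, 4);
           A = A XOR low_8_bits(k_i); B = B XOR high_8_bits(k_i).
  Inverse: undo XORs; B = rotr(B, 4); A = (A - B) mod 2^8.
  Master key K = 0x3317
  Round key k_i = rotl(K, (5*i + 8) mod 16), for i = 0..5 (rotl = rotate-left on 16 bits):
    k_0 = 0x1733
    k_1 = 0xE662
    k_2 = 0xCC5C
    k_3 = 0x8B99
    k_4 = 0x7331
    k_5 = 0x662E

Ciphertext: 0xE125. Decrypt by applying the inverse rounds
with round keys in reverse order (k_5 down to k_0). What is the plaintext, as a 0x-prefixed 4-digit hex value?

0xA9A4

s_0 = ciphertext = 0xE125
s_1 = InvRound(s_0, k_5) = 0x9B34
s_2 = InvRound(s_1, k_4) = 0x3674
s_3 = InvRound(s_2, k_3) = 0xB0FF
s_4 = InvRound(s_3, k_2) = 0xB933
s_5 = InvRound(s_4, k_1) = 0x7E5D
s_6 = InvRound(s_5, k_0) = 0xA9A4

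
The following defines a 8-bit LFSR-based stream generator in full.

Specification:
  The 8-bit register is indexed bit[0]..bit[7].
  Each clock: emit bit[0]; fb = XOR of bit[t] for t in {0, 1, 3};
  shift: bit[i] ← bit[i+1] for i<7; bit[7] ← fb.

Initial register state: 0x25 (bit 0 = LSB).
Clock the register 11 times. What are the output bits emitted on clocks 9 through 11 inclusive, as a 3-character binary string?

reg_0 = 0x25
clock 1: out=1, reg = 0x92
clock 2: out=0, reg = 0xC9
clock 3: out=1, reg = 0x64
clock 4: out=0, reg = 0x32
clock 5: out=0, reg = 0x99
clock 6: out=1, reg = 0x4C
clock 7: out=0, reg = 0xA6
clock 8: out=0, reg = 0xD3
clock 9: out=1, reg = 0x69
clock 10: out=1, reg = 0x34
clock 11: out=0, reg = 0x1A

110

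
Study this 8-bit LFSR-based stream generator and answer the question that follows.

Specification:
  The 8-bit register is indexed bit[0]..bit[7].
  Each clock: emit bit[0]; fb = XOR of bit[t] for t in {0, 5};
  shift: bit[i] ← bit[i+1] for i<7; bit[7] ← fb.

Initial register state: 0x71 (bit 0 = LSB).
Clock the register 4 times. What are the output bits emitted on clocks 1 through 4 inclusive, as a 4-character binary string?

reg_0 = 0x71
clock 1: out=1, reg = 0x38
clock 2: out=0, reg = 0x9C
clock 3: out=0, reg = 0x4E
clock 4: out=0, reg = 0x27

1000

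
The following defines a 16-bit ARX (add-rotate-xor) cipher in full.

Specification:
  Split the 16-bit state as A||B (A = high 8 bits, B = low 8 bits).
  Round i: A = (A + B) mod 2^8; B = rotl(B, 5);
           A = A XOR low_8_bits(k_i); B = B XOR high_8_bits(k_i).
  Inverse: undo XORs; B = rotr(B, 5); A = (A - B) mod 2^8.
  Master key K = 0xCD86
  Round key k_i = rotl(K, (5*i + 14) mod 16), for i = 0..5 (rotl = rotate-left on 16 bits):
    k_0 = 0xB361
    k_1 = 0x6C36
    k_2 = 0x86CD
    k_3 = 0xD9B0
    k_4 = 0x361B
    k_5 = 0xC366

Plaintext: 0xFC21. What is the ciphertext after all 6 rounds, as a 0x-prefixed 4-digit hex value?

0xD3C8

s_0 = plaintext = 0xFC21
s_1 = Round(s_0, k_0) = 0x7C97
s_2 = Round(s_1, k_1) = 0x259E
s_3 = Round(s_2, k_2) = 0x0E55
s_4 = Round(s_3, k_3) = 0xD373
s_5 = Round(s_4, k_4) = 0x5D58
s_6 = Round(s_5, k_5) = 0xD3C8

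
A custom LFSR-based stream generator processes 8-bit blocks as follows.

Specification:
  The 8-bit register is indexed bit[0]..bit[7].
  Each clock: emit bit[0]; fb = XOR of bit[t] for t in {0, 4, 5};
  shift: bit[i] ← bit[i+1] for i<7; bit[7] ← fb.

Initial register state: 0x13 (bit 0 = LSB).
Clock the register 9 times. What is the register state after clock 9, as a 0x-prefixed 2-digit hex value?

reg_0 = 0x13
clock 1: out=1, reg = 0x09
clock 2: out=1, reg = 0x84
clock 3: out=0, reg = 0x42
clock 4: out=0, reg = 0x21
clock 5: out=1, reg = 0x10
clock 6: out=0, reg = 0x88
clock 7: out=0, reg = 0x44
clock 8: out=0, reg = 0x22
clock 9: out=0, reg = 0x91

0x91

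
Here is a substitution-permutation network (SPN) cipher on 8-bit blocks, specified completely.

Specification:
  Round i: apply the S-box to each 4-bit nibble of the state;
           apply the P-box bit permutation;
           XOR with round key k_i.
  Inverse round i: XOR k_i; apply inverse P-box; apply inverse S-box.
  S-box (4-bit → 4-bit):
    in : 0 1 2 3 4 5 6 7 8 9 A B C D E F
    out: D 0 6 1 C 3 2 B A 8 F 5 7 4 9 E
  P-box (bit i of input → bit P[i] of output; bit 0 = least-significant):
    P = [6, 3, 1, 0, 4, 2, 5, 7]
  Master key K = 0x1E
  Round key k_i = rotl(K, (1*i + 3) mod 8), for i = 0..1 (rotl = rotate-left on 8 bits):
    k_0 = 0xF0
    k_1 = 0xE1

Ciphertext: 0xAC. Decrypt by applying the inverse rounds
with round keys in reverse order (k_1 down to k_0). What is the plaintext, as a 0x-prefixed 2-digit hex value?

s_0 = ciphertext = 0xAC
s_1 = InvRound(s_0, k_1) = 0x67
s_2 = InvRound(s_1, k_0) = 0x74

0x74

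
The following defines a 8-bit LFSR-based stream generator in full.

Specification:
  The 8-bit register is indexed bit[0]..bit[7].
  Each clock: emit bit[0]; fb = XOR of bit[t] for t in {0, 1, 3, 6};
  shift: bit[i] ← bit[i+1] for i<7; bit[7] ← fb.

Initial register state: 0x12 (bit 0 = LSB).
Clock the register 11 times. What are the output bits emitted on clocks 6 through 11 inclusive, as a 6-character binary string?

000101

reg_0 = 0x12
clock 1: out=0, reg = 0x89
clock 2: out=1, reg = 0x44
clock 3: out=0, reg = 0xA2
clock 4: out=0, reg = 0xD1
clock 5: out=1, reg = 0x68
clock 6: out=0, reg = 0x34
clock 7: out=0, reg = 0x1A
clock 8: out=0, reg = 0x0D
clock 9: out=1, reg = 0x06
clock 10: out=0, reg = 0x83
clock 11: out=1, reg = 0x41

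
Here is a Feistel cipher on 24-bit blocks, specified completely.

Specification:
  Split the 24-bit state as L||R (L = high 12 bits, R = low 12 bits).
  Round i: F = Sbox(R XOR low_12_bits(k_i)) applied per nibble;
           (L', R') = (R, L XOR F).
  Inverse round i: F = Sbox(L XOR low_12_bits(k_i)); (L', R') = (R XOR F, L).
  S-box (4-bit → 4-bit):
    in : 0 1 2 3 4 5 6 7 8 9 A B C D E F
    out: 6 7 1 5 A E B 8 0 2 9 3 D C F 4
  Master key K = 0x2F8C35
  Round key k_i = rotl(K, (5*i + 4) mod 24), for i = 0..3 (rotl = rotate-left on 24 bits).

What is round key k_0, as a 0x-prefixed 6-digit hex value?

0xF8C352

K = 0x2F8C35
k_0 = rotl(K, (5*0+4) mod 24) = rotl(K, 4) = 0xF8C352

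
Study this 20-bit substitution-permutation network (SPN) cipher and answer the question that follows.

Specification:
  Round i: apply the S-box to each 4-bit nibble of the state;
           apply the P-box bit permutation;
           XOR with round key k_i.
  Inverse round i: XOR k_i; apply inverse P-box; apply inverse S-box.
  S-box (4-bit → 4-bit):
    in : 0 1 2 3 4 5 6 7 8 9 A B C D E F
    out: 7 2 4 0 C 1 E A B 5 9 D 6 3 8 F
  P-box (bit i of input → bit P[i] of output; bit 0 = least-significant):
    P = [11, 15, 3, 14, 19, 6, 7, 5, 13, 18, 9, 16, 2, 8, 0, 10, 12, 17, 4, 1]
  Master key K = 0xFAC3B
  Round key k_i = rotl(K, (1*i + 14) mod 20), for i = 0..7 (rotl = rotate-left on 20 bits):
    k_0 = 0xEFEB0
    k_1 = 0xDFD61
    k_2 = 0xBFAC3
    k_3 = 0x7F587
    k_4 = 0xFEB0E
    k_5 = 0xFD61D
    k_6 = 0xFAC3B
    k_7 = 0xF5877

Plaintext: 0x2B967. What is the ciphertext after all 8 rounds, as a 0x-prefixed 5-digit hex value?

0x303CA

s_0 = plaintext = 0x2B967
s_1 = Round(s_0, k_0) = 0xE1845
s_2 = Round(s_1, k_1) = 0x8D4C3
s_3 = Round(s_2, k_2) = 0x8E905
s_4 = Round(s_3, k_3) = 0xDCB45
s_5 = Round(s_4, k_4) = 0xCD0AF
s_6 = Round(s_5, k_5) = 0x13D21
s_7 = Round(s_6, k_6) = 0x90CBB
s_8 = Round(s_7, k_7) = 0x303CA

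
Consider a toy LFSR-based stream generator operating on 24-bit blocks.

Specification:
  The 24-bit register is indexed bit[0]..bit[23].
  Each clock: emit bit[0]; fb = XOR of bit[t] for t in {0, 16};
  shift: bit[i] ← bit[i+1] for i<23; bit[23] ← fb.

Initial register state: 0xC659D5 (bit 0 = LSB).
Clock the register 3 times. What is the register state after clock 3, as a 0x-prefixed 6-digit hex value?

0x78CB3A

reg_0 = 0xC659D5
clock 1: out=1, reg = 0xE32CEA
clock 2: out=0, reg = 0xF19675
clock 3: out=1, reg = 0x78CB3A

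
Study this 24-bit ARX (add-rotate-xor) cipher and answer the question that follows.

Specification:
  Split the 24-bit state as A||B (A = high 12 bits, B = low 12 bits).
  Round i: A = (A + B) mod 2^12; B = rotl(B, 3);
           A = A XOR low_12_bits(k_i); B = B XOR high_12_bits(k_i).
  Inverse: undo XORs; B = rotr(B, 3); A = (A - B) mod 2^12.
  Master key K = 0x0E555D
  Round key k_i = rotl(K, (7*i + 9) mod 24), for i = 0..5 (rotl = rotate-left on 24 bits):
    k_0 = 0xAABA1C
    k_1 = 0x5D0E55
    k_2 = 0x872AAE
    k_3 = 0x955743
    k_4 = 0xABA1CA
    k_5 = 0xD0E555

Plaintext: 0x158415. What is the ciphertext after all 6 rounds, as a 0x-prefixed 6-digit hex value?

s_0 = plaintext = 0x158415
s_1 = Round(s_0, k_0) = 0xF71A01
s_2 = Round(s_1, k_1) = 0x7275DD
s_3 = Round(s_2, k_2) = 0x7AA698
s_4 = Round(s_3, k_3) = 0x901D96
s_5 = Round(s_4, k_4) = 0x75D60C
s_6 = Round(s_5, k_5) = 0x83CD6D

0x83CD6D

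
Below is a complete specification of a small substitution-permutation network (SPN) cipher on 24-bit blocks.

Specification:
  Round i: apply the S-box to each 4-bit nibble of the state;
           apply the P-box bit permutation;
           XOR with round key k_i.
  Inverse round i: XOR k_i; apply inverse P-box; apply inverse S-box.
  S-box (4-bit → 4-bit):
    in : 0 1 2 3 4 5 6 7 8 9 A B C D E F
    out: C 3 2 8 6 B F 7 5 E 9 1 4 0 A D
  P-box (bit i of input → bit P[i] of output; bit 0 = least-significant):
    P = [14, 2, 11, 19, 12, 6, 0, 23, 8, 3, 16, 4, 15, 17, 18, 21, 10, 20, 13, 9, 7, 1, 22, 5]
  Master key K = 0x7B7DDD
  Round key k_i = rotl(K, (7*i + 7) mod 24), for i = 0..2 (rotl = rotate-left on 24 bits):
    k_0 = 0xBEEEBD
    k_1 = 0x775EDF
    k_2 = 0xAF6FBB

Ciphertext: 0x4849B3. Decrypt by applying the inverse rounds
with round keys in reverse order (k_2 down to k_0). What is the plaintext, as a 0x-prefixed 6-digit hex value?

s_0 = ciphertext = 0x4849B3
s_1 = InvRound(s_0, k_2) = 0xCF943D
s_2 = InvRound(s_1, k_1) = 0x5EADEF
s_3 = InvRound(s_2, k_0) = 0x433AEB

0x433AEB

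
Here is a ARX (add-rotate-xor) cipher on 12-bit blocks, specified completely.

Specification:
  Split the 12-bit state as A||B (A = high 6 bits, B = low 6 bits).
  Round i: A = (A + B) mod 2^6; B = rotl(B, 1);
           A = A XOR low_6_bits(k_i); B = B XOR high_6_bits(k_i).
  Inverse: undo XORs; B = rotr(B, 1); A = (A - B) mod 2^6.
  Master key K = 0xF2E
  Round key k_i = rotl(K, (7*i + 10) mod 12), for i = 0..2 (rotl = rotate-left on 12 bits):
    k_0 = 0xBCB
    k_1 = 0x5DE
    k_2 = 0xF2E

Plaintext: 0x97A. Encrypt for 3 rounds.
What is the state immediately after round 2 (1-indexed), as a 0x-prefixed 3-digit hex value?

s_0 = plaintext = 0x97A
s_1 = Round(s_0, k_0) = 0x51A
s_2 = Round(s_1, k_1) = 0xC23
s_3 = Round(s_2, k_2) = 0xF7B

0xC23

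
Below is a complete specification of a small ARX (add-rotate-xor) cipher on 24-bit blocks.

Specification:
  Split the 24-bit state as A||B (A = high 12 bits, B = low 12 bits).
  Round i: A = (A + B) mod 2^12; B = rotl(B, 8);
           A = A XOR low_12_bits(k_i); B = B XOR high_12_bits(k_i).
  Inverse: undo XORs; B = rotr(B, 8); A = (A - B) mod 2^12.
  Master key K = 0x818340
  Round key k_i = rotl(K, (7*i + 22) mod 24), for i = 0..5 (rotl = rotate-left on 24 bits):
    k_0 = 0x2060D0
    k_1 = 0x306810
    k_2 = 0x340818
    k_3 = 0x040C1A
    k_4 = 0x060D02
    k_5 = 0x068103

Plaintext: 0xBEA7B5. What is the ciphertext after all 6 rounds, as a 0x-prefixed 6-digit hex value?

s_0 = plaintext = 0xBEA7B5
s_1 = Round(s_0, k_0) = 0x34F77D
s_2 = Round(s_1, k_1) = 0x2DCE71
s_3 = Round(s_2, k_2) = 0x9552A7
s_4 = Round(s_3, k_3) = 0x7E676A
s_5 = Round(s_4, k_4) = 0x252A16
s_6 = Round(s_5, k_5) = 0xD6B6C9

0xD6B6C9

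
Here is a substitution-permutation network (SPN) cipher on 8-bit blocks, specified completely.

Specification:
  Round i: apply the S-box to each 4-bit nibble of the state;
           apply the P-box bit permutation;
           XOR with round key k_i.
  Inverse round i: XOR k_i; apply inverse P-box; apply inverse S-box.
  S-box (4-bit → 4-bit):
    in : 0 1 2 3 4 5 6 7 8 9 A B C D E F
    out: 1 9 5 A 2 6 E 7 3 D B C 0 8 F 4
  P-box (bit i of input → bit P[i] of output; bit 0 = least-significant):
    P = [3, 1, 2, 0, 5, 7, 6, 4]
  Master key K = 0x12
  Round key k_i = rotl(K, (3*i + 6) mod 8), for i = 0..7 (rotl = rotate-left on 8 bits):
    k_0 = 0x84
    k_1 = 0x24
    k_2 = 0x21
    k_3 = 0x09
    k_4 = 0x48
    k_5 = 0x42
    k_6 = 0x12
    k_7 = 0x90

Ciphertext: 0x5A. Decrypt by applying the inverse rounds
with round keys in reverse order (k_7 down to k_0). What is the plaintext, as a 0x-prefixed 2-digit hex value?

0x55

s_0 = ciphertext = 0x5A
s_1 = InvRound(s_0, k_7) = 0x58
s_2 = InvRound(s_1, k_6) = 0xF8
s_3 = InvRound(s_2, k_5) = 0xA8
s_4 = InvRound(s_3, k_4) = 0x7C
s_5 = InvRound(s_4, k_3) = 0x9B
s_6 = InvRound(s_5, k_2) = 0xA8
s_7 = InvRound(s_6, k_1) = 0x42
s_8 = InvRound(s_7, k_0) = 0x55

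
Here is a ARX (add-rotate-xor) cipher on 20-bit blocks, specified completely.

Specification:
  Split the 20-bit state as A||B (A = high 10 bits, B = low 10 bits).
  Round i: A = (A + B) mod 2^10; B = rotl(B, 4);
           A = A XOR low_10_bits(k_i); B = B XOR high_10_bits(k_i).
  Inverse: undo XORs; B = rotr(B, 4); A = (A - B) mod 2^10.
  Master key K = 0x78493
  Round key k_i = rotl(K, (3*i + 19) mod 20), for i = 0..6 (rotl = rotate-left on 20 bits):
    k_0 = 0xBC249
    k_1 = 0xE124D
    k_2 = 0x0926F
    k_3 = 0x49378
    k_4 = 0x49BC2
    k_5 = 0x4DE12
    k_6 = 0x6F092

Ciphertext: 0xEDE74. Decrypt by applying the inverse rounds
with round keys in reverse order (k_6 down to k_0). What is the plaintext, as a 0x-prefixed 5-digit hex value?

s_0 = ciphertext = 0xEDE74
s_1 = InvRound(s_0, k_6) = 0x3A63C
s_2 = InvRound(s_1, k_5) = 0x02EF0
s_3 = InvRound(s_2, k_4) = 0x831BD
s_4 = InvRound(s_3, k_3) = 0xCAE49
s_5 = InvRound(s_4, k_2) = 0x77B66
s_6 = InvRound(s_5, k_1) = 0xC148E
s_7 = InvRound(s_6, k_0) = 0x697A7

0x697A7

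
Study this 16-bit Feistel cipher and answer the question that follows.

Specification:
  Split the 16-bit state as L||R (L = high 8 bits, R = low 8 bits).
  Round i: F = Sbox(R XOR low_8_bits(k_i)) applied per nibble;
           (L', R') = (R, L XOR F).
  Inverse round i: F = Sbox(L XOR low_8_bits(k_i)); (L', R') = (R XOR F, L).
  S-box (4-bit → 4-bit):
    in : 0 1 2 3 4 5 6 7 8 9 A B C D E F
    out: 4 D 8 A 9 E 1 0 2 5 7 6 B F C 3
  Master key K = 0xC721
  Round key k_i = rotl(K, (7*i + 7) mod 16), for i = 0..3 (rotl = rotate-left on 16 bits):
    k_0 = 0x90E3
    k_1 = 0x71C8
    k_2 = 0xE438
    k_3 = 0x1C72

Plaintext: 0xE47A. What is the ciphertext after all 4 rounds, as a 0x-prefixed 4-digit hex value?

s_0 = plaintext = 0xE47A
s_1 = Round(s_0, k_0) = 0x7AB1
s_2 = Round(s_1, k_1) = 0xB17F
s_3 = Round(s_2, k_2) = 0x7F21
s_4 = Round(s_3, k_3) = 0x2195

0x2195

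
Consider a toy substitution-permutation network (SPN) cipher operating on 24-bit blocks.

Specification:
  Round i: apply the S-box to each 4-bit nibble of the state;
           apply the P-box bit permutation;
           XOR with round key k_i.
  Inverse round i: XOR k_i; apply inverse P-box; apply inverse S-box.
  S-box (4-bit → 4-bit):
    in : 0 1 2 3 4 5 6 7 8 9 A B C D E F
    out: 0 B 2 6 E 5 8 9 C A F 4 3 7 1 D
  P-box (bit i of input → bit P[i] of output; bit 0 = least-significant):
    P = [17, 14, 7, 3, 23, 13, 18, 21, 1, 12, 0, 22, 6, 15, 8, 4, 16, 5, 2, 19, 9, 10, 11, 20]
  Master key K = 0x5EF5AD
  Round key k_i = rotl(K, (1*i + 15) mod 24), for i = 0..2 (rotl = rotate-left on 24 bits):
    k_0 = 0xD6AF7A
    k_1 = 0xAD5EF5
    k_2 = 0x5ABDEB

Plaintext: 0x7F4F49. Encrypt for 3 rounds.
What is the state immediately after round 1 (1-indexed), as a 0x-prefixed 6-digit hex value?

s_0 = plaintext = 0x7F4F49
s_1 = Round(s_0, k_0) = 0xAB4C65
s_2 = Round(s_1, k_1) = 0x9FC163
s_3 = Round(s_2, k_2) = 0x23692D

0xAB4C65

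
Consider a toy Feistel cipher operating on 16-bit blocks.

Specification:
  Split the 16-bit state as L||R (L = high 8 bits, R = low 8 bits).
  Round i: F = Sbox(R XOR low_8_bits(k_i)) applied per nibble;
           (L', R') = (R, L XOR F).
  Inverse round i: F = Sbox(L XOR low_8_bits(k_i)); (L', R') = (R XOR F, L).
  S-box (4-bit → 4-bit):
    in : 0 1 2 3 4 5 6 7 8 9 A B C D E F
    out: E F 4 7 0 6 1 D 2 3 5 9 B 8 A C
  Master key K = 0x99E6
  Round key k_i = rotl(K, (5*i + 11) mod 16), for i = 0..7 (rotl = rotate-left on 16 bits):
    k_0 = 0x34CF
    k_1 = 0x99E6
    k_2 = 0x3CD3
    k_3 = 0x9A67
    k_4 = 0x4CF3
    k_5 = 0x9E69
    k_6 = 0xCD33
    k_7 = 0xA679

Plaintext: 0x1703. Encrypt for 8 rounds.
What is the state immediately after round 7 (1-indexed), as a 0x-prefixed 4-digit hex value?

0x2712

s_0 = plaintext = 0x1703
s_1 = Round(s_0, k_0) = 0x03AC
s_2 = Round(s_1, k_1) = 0xAC06
s_3 = Round(s_2, k_2) = 0x062A
s_4 = Round(s_3, k_3) = 0x2A0E
s_5 = Round(s_4, k_4) = 0x0EE2
s_6 = Round(s_5, k_5) = 0xE227
s_7 = Round(s_6, k_6) = 0x2712
s_8 = Round(s_7, k_7) = 0x123E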